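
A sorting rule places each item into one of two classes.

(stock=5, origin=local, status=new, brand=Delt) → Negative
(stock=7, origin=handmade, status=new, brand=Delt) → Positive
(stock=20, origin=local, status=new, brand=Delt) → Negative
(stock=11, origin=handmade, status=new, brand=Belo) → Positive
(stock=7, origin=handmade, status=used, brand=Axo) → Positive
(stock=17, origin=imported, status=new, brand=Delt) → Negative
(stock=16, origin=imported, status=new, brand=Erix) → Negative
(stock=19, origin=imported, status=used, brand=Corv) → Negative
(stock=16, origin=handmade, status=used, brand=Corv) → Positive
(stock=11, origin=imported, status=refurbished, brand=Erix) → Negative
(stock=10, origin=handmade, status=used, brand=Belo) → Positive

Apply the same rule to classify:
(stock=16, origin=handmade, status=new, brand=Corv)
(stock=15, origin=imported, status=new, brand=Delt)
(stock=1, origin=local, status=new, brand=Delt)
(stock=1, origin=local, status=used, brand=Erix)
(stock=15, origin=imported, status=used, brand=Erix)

Positive, Negative, Negative, Negative, Negative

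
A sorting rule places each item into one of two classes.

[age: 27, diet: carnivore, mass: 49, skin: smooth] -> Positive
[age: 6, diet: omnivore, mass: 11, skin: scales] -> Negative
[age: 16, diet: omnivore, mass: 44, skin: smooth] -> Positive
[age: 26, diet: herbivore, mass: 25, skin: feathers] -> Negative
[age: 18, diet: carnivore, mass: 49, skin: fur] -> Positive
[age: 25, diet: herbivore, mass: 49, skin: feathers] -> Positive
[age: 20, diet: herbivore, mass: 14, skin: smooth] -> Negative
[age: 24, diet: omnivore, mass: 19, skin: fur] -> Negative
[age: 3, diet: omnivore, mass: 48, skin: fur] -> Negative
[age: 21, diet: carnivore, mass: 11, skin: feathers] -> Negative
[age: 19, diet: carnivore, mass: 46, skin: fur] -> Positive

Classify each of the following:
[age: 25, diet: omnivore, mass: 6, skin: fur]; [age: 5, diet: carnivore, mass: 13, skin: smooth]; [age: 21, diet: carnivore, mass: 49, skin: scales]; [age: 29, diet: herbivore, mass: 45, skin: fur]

'Positive' ⟺ mass ≥ 44 AND age ≥ 6.
Negative: [age: 25, diet: omnivore, mass: 6, skin: fur], since mass = 6, age = 25.
Negative: [age: 5, diet: carnivore, mass: 13, skin: smooth], since mass = 13, age = 5.
Positive: [age: 21, diet: carnivore, mass: 49, skin: scales], since mass = 49, age = 21.
Positive: [age: 29, diet: herbivore, mass: 45, skin: fur], since mass = 45, age = 29.

Negative, Negative, Positive, Positive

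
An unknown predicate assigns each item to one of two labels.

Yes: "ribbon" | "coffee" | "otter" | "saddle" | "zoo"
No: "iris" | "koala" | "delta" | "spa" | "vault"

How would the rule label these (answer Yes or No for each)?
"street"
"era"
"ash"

A rule that fits every label: has a double letter — true of each 'Yes' example, false of each 'No' one.
Yes: "street", since 'ee' doubled. No: "era", since no doubled letter. No: "ash", since no doubled letter.

Yes, No, No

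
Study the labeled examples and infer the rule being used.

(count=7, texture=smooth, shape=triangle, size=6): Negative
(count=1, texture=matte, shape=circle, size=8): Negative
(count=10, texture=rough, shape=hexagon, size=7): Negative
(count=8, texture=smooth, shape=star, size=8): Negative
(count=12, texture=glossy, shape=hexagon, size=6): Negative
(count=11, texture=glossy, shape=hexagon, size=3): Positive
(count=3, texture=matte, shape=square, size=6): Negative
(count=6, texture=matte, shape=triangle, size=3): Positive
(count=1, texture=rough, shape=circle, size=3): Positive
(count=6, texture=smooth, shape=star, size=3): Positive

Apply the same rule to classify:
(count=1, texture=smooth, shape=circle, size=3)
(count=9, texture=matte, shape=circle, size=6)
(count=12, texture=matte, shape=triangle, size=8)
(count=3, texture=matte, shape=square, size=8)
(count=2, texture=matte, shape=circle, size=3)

The classifier is using: size = 3.
(count=1, texture=smooth, shape=circle, size=3): size = 3 — qualifies, so Positive.
(count=9, texture=matte, shape=circle, size=6): size = 6 — does not pass, so Negative.
(count=12, texture=matte, shape=triangle, size=8): size = 8 — does not pass, so Negative.
(count=3, texture=matte, shape=square, size=8): size = 8 — does not pass, so Negative.
(count=2, texture=matte, shape=circle, size=3): size = 3 — qualifies, so Positive.

Positive, Negative, Negative, Negative, Positive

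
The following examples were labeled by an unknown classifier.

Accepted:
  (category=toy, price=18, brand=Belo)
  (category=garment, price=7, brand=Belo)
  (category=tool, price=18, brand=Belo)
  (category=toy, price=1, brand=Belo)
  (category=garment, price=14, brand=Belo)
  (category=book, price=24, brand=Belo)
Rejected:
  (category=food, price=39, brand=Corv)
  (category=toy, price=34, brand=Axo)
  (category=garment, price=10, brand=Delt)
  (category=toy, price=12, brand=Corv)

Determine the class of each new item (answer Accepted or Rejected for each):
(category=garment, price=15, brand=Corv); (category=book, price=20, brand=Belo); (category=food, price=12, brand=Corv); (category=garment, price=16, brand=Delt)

Rejected, Accepted, Rejected, Rejected

Every 'Accepted' example satisfies: brand is Belo. None of the 'Rejected' examples do.
(category=garment, price=15, brand=Corv): brand is Corv — doesn't qualify, so Rejected. (category=book, price=20, brand=Belo): brand is Belo — passes, so Accepted. (category=food, price=12, brand=Corv): brand is Corv — doesn't qualify, so Rejected. (category=garment, price=16, brand=Delt): brand is Delt — doesn't qualify, so Rejected.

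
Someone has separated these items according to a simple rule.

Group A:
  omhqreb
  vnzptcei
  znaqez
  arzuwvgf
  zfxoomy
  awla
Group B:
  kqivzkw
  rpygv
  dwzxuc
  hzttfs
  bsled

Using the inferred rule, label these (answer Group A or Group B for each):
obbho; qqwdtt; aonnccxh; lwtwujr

Group A, Group B, Group A, Group B

All 'Group A' examples share one property — has ≥ 2 vowels — and every 'Group B' example lacks it.
obbho: Group A (2 vowels). qqwdtt: Group B (0 vowels). aonnccxh: Group A (2 vowels). lwtwujr: Group B (1 vowel).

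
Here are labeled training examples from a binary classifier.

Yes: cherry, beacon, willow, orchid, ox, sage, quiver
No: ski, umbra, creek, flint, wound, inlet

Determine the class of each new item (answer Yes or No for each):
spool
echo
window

Checking candidate rules against both groups, what survives is: even length.

No, Yes, Yes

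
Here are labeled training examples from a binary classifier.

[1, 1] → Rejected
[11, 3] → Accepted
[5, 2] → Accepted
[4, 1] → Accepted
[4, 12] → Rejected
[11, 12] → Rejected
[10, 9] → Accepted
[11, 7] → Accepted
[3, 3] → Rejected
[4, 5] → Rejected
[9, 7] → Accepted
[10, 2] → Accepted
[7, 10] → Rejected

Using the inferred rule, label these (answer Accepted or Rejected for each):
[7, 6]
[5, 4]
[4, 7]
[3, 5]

Every 'Accepted' example satisfies: first > second. None of the 'Rejected' examples do.
[7, 6] — 7 > 6, hence Accepted. [5, 4] — 5 > 4, hence Accepted. [4, 7] — 4 < 7, hence Rejected. [3, 5] — 3 < 5, hence Rejected.

Accepted, Accepted, Rejected, Rejected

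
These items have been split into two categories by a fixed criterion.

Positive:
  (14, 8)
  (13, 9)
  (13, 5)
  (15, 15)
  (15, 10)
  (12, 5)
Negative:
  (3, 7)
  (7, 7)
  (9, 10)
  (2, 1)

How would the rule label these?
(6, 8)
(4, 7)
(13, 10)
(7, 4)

Negative, Negative, Positive, Negative

One predicate separates the groups cleanly: first ≥ 10.
Negative: (6, 8), since first 6.
Negative: (4, 7), since first 4.
Positive: (13, 10), since first 13.
Negative: (7, 4), since first 7.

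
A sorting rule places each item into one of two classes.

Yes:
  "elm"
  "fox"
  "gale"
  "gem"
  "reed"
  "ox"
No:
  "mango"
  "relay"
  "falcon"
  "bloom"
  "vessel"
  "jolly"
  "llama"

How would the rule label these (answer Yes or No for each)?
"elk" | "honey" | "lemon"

The common property of the 'Yes' items is: length ≤ 4. No 'No' item has it.
"elk" — length 3, hence Yes.
"honey" — length 5, hence No.
"lemon" — length 5, hence No.

Yes, No, No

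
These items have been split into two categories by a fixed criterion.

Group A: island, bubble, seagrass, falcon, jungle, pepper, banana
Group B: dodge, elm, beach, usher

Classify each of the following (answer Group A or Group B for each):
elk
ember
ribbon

Group B, Group B, Group A

One predicate separates the groups cleanly: even length.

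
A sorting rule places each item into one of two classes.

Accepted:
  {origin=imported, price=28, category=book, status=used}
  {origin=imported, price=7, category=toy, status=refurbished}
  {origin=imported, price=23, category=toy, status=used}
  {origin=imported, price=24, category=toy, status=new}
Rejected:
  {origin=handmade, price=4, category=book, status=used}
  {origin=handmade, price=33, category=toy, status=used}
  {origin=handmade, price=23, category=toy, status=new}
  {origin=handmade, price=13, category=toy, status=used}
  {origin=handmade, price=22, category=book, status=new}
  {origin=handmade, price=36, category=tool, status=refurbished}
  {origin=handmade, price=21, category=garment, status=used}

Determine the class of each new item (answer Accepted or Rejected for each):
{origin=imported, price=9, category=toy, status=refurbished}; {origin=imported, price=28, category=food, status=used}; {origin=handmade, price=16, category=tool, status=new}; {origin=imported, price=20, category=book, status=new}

The distinguishing property — origin is imported — holds for all the 'Accepted' cases and none of the 'Rejected' cases.
{origin=imported, price=9, category=toy, status=refurbished}: Accepted (origin is imported).
{origin=imported, price=28, category=food, status=used}: Accepted (origin is imported).
{origin=handmade, price=16, category=tool, status=new}: Rejected (origin is handmade).
{origin=imported, price=20, category=book, status=new}: Accepted (origin is imported).

Accepted, Accepted, Rejected, Accepted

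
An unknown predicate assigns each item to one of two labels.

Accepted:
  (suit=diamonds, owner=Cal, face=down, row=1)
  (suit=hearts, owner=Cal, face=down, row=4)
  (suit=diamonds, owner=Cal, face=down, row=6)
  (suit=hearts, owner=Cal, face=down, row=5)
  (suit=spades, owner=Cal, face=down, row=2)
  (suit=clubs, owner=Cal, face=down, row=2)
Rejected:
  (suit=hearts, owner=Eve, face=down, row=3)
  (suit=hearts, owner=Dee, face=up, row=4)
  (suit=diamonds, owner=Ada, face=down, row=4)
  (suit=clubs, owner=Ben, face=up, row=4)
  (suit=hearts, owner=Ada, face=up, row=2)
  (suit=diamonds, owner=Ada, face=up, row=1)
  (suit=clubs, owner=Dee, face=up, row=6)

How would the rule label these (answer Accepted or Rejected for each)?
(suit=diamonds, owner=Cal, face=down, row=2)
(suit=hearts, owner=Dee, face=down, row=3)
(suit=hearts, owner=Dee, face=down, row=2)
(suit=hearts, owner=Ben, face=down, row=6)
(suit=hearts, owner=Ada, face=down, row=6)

Accepted, Rejected, Rejected, Rejected, Rejected

'Accepted' ⟺ owner is Cal.
(suit=diamonds, owner=Cal, face=down, row=2): Accepted (owner is Cal). (suit=hearts, owner=Dee, face=down, row=3): Rejected (owner is Dee). (suit=hearts, owner=Dee, face=down, row=2): Rejected (owner is Dee). (suit=hearts, owner=Ben, face=down, row=6): Rejected (owner is Ben). (suit=hearts, owner=Ada, face=down, row=6): Rejected (owner is Ada).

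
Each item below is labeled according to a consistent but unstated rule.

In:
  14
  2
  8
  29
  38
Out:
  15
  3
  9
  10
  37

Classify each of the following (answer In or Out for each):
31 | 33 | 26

Out, Out, In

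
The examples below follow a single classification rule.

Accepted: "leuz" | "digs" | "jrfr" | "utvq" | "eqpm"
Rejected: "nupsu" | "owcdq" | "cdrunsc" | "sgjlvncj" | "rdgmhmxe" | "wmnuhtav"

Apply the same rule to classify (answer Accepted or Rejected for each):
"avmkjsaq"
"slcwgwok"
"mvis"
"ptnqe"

The classifier is using: length 4.

Rejected, Rejected, Accepted, Rejected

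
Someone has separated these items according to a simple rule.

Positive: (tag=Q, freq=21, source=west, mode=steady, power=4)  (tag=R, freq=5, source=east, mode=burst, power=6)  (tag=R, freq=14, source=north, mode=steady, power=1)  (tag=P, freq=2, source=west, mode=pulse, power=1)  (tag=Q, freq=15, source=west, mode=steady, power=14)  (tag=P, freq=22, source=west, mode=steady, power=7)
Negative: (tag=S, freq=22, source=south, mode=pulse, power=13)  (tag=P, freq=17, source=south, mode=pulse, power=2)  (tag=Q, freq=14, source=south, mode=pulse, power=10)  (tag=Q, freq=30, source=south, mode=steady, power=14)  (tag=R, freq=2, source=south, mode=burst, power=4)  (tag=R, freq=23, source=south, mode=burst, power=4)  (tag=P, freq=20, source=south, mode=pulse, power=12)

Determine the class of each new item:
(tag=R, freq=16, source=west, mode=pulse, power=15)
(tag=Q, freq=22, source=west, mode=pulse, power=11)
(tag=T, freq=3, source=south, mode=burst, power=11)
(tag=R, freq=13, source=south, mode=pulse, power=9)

Every 'Positive' example satisfies: source is not south. None of the 'Negative' examples do.

Positive, Positive, Negative, Negative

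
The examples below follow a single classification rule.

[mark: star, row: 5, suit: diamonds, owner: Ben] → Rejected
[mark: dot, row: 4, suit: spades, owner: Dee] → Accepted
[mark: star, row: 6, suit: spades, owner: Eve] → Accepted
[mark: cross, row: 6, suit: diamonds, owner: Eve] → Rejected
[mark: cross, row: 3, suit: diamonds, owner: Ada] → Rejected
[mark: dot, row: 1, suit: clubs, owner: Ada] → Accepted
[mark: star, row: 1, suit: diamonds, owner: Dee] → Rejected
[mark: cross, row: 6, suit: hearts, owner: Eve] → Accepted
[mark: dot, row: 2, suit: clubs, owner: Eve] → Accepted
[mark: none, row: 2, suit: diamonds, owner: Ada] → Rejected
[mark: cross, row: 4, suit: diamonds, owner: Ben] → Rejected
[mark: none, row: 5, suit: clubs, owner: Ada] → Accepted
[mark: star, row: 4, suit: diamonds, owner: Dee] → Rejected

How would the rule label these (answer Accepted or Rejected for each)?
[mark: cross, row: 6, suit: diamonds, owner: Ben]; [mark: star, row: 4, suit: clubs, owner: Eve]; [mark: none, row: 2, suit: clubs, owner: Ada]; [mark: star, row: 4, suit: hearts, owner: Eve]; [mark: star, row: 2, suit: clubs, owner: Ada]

Rejected, Accepted, Accepted, Accepted, Accepted

Looking at the examples, the only property every 'Accepted' case has and every 'Rejected' case lacks is: suit is not diamonds.
[mark: cross, row: 6, suit: diamonds, owner: Ben] → suit is diamonds → Rejected. [mark: star, row: 4, suit: clubs, owner: Eve] → suit is clubs → Accepted. [mark: none, row: 2, suit: clubs, owner: Ada] → suit is clubs → Accepted. [mark: star, row: 4, suit: hearts, owner: Eve] → suit is hearts → Accepted. [mark: star, row: 2, suit: clubs, owner: Ada] → suit is clubs → Accepted.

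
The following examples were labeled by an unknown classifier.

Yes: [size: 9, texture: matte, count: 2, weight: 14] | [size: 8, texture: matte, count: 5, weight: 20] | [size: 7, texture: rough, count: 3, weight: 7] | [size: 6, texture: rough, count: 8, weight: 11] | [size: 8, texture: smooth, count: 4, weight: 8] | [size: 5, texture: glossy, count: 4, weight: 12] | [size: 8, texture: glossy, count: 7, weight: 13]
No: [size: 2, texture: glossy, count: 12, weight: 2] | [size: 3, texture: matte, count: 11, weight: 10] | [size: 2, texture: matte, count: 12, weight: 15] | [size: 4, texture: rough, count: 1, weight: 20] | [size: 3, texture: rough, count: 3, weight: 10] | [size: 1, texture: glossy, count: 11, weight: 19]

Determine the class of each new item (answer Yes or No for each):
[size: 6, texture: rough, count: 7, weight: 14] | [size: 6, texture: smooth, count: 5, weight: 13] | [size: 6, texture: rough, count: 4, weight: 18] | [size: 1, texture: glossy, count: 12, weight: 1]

'Yes' ⟺ size ≥ 5.
[size: 6, texture: rough, count: 7, weight: 14]: size = 6 — satisfies this, so Yes. [size: 6, texture: smooth, count: 5, weight: 13]: size = 6 — satisfies this, so Yes. [size: 6, texture: rough, count: 4, weight: 18]: size = 6 — satisfies this, so Yes. [size: 1, texture: glossy, count: 12, weight: 1]: size = 1 — doesn't match, so No.

Yes, Yes, Yes, No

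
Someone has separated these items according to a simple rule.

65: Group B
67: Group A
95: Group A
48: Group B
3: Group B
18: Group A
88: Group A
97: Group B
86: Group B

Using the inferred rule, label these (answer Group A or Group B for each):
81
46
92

The pattern is that an item is 'Group A' exactly when: ≡ 4 (mod 7).
81: 81 mod 7 = 4 — satisfies this, so Group A.
46: 46 mod 7 = 4 — satisfies this, so Group A.
92: 92 mod 7 = 1 — lacks this property, so Group B.

Group A, Group A, Group B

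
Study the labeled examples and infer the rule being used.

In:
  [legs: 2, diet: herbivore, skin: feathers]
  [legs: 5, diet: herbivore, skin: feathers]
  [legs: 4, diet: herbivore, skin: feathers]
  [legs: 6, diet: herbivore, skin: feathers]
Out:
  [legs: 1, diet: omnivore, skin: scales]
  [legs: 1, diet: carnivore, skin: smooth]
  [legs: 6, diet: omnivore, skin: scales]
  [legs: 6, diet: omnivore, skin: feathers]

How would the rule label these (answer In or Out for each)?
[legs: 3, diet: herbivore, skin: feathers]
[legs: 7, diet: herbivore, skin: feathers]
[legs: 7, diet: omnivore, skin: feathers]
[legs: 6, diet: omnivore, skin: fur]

In, In, Out, Out

Comparing the two groups points to one rule — diet is herbivore.
[legs: 3, diet: herbivore, skin: feathers] — diet is herbivore, hence In. [legs: 7, diet: herbivore, skin: feathers] — diet is herbivore, hence In. [legs: 7, diet: omnivore, skin: feathers] — diet is omnivore, hence Out. [legs: 6, diet: omnivore, skin: fur] — diet is omnivore, hence Out.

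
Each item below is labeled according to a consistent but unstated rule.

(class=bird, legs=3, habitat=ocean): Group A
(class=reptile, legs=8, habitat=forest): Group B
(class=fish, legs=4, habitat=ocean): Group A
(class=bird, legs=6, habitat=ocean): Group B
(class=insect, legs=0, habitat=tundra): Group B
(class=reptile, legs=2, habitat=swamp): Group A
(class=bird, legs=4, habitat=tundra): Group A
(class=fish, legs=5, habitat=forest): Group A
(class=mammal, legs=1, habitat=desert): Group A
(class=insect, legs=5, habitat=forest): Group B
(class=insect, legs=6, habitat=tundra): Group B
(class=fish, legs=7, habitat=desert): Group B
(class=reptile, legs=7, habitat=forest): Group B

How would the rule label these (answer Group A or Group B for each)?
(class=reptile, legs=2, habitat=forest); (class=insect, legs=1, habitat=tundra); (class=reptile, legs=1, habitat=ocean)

Group A, Group B, Group A

A rule that fits every label: class is not insect AND legs ≤ 5 — true of each 'Group A' example, false of each 'Group B' one.
(class=reptile, legs=2, habitat=forest) → class is reptile, legs = 2 → Group A. (class=insect, legs=1, habitat=tundra) → class is insect, legs = 1 → Group B. (class=reptile, legs=1, habitat=ocean) → class is reptile, legs = 1 → Group A.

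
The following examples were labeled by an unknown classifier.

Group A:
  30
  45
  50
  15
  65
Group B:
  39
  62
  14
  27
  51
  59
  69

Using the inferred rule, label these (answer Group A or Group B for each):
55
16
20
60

'Group A' ⟺ multiple of 5.
55: 55 = 5·11, fits → Group A. 16: 16 = 5·3 + 1, fails the rule → Group B. 20: 20 = 5·4, fits → Group A. 60: 60 = 5·12, fits → Group A.

Group A, Group B, Group A, Group A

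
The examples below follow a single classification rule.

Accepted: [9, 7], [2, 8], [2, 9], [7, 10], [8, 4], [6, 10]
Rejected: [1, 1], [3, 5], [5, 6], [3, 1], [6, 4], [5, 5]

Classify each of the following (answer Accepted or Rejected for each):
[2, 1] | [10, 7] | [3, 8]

Rejected, Accepted, Accepted

A rule that fits every label: max ≥ 7 — true of each 'Accepted' example, false of each 'Rejected' one.
[2, 1] → max 2 → Rejected. [10, 7] → max 10 → Accepted. [3, 8] → max 8 → Accepted.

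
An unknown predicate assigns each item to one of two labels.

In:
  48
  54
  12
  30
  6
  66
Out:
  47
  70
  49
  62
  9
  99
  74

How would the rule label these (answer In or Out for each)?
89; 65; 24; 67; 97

Out, Out, In, Out, Out

Checking candidate rules against both groups, what survives is: multiple of 6.
89 → 89 = 6·14 + 5 → Out.
65 → 65 = 6·10 + 5 → Out.
24 → 24 = 6·4 → In.
67 → 67 = 6·11 + 1 → Out.
97 → 97 = 6·16 + 1 → Out.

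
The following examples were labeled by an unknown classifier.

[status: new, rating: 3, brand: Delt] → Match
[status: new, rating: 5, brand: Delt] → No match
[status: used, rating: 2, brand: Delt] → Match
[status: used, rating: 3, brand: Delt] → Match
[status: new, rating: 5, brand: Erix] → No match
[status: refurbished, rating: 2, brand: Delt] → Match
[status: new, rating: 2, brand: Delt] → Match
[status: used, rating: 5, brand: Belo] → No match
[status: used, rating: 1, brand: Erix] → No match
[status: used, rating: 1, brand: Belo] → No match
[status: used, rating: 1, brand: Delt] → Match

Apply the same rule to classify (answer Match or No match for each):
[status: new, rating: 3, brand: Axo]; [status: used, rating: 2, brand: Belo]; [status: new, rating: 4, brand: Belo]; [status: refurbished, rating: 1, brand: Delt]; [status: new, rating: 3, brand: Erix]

No match, No match, No match, Match, No match

The common property of the 'Match' items is: brand is Delt AND rating ≤ 3. No 'No match' item has it.
[status: new, rating: 3, brand: Axo]: brand is Axo, rating = 3, doesn't qualify → No match.
[status: used, rating: 2, brand: Belo]: brand is Belo, rating = 2, doesn't qualify → No match.
[status: new, rating: 4, brand: Belo]: brand is Belo, rating = 4, doesn't qualify → No match.
[status: refurbished, rating: 1, brand: Delt]: brand is Delt, rating = 1, satisfies this → Match.
[status: new, rating: 3, brand: Erix]: brand is Erix, rating = 3, doesn't qualify → No match.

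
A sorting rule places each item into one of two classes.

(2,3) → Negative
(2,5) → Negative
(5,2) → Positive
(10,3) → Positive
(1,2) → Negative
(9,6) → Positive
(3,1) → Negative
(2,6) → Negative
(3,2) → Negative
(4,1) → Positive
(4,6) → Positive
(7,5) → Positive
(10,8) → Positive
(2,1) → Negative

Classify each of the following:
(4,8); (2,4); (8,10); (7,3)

Positive, Negative, Positive, Positive

A rule that fits every label: first ≥ 4 — true of each 'Positive' example, false of each 'Negative' one.
(4,8): first 4, satisfies this → Positive. (2,4): first 2, doesn't match → Negative. (8,10): first 8, satisfies this → Positive. (7,3): first 7, satisfies this → Positive.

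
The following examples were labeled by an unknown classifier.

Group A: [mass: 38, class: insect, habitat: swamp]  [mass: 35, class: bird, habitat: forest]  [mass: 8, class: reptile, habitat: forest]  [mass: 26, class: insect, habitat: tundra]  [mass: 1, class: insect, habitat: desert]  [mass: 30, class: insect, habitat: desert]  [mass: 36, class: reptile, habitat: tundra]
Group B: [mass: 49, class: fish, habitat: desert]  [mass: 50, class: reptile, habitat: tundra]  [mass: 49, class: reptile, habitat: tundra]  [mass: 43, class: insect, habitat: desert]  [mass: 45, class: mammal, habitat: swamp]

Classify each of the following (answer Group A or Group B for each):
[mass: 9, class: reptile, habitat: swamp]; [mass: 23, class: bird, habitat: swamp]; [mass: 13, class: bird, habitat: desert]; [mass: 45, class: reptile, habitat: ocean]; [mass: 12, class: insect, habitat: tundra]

The distinguishing property — mass ≤ 38 — holds for all the 'Group A' cases and none of the 'Group B' cases.
Group A: [mass: 9, class: reptile, habitat: swamp], since mass = 9. Group A: [mass: 23, class: bird, habitat: swamp], since mass = 23. Group A: [mass: 13, class: bird, habitat: desert], since mass = 13. Group B: [mass: 45, class: reptile, habitat: ocean], since mass = 45. Group A: [mass: 12, class: insect, habitat: tundra], since mass = 12.

Group A, Group A, Group A, Group B, Group A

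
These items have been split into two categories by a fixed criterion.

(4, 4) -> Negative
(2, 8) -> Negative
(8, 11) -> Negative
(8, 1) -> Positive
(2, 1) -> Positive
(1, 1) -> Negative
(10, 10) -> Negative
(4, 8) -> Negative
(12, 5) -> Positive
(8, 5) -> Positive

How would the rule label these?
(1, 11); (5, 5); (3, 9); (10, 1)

Looking at the examples, the only property every 'Positive' case has and every 'Negative' case lacks is: first > second.
(1, 11) → 1 < 11 → Negative.
(5, 5) → 5 = 5 → Negative.
(3, 9) → 3 < 9 → Negative.
(10, 1) → 10 > 1 → Positive.

Negative, Negative, Negative, Positive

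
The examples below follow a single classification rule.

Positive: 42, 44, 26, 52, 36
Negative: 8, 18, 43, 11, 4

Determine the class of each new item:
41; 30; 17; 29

Negative, Positive, Negative, Negative

The distinguishing property — even AND at least 26 — holds for all the 'Positive' cases and none of the 'Negative' cases.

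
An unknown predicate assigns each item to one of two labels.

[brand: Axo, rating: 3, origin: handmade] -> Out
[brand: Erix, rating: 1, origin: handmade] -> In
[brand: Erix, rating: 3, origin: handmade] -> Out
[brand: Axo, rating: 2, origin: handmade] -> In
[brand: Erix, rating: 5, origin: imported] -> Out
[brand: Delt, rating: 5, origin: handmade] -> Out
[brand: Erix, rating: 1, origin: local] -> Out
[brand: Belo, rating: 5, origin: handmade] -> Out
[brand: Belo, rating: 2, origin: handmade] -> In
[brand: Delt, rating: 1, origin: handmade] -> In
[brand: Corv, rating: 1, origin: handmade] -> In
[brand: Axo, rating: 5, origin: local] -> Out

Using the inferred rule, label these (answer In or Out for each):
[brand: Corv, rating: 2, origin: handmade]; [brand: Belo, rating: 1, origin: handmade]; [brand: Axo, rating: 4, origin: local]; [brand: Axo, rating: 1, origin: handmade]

Rule: origin is handmade AND rating ≤ 2. This holds for each 'In' example and fails for each 'Out' one.
[brand: Corv, rating: 2, origin: handmade]: In (origin is handmade, rating = 2).
[brand: Belo, rating: 1, origin: handmade]: In (origin is handmade, rating = 1).
[brand: Axo, rating: 4, origin: local]: Out (origin is local, rating = 4).
[brand: Axo, rating: 1, origin: handmade]: In (origin is handmade, rating = 1).

In, In, Out, In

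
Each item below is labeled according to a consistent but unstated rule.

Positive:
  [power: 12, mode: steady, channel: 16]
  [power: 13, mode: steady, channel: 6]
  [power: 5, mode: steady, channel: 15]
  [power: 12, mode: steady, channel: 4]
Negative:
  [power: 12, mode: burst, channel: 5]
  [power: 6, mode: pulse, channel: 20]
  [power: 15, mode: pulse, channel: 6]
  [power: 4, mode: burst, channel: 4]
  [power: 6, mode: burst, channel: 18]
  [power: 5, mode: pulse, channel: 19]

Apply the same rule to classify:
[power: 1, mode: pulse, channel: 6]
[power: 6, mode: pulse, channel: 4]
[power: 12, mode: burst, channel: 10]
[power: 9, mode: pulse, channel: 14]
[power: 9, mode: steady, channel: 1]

Checking candidate rules against both groups, what survives is: mode is steady.

Negative, Negative, Negative, Negative, Positive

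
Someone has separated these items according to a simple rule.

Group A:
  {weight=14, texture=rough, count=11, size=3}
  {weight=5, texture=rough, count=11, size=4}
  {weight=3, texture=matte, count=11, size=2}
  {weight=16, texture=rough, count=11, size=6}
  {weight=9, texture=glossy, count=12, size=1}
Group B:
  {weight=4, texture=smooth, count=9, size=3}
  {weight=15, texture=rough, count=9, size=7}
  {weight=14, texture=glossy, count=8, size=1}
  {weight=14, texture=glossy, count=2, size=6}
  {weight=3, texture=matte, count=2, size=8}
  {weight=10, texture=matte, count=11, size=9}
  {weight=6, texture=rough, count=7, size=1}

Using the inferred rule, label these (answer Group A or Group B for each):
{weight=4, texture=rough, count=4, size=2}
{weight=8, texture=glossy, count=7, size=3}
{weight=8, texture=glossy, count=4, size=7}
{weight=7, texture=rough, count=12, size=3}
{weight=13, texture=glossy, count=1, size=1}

Group B, Group B, Group B, Group A, Group B

All 'Group A' examples share one property — size ≤ 6 AND count ≥ 11 — and every 'Group B' example lacks it.
Group B: {weight=4, texture=rough, count=4, size=2}, since size = 2, count = 4.
Group B: {weight=8, texture=glossy, count=7, size=3}, since size = 3, count = 7.
Group B: {weight=8, texture=glossy, count=4, size=7}, since size = 7, count = 4.
Group A: {weight=7, texture=rough, count=12, size=3}, since size = 3, count = 12.
Group B: {weight=13, texture=glossy, count=1, size=1}, since size = 1, count = 1.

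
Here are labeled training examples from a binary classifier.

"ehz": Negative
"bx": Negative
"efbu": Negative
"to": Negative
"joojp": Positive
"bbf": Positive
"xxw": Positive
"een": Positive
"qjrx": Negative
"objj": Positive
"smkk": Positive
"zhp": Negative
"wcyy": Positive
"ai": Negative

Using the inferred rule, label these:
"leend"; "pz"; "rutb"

Positive, Negative, Negative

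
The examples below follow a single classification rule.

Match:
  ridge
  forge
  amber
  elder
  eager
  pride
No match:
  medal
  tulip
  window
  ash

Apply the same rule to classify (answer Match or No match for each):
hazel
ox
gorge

One predicate separates the groups cleanly: contains 'r'.
hazel — no 'r', hence No match. ox — no 'r', hence No match. gorge — has 'r', hence Match.

No match, No match, Match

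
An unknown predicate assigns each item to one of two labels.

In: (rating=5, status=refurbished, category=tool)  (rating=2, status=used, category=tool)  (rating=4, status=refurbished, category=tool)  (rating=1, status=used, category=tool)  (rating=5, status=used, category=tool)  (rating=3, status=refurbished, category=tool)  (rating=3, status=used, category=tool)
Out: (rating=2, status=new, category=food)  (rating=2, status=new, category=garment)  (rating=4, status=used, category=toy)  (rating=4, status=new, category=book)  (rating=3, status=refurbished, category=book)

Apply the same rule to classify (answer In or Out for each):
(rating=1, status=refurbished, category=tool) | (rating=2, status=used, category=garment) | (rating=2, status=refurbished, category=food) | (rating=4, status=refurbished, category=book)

In, Out, Out, Out

Looking at the examples, the only property every 'In' case has and every 'Out' case lacks is: category is tool.
(rating=1, status=refurbished, category=tool) — category is tool, hence In.
(rating=2, status=used, category=garment) — category is garment, hence Out.
(rating=2, status=refurbished, category=food) — category is food, hence Out.
(rating=4, status=refurbished, category=book) — category is book, hence Out.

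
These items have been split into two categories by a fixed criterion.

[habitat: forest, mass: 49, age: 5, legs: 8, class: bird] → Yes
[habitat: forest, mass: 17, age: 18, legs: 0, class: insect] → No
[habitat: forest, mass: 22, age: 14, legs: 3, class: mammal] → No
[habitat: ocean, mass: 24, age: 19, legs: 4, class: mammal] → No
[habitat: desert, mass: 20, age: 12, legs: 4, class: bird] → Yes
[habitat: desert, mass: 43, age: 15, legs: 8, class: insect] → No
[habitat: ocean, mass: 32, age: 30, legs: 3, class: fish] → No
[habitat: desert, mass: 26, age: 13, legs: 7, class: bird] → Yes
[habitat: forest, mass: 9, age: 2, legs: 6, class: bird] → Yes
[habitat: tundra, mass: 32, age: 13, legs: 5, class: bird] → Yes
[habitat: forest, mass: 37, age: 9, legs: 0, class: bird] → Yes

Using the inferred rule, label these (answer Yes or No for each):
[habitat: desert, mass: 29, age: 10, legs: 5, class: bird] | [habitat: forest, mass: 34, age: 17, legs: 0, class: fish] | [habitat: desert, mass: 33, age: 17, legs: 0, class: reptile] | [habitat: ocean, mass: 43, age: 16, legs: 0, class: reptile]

Yes, No, No, No

The distinguishing property — class is bird — holds for all the 'Yes' cases and none of the 'No' cases.
[habitat: desert, mass: 29, age: 10, legs: 5, class: bird] — class is bird, hence Yes.
[habitat: forest, mass: 34, age: 17, legs: 0, class: fish] — class is fish, hence No.
[habitat: desert, mass: 33, age: 17, legs: 0, class: reptile] — class is reptile, hence No.
[habitat: ocean, mass: 43, age: 16, legs: 0, class: reptile] — class is reptile, hence No.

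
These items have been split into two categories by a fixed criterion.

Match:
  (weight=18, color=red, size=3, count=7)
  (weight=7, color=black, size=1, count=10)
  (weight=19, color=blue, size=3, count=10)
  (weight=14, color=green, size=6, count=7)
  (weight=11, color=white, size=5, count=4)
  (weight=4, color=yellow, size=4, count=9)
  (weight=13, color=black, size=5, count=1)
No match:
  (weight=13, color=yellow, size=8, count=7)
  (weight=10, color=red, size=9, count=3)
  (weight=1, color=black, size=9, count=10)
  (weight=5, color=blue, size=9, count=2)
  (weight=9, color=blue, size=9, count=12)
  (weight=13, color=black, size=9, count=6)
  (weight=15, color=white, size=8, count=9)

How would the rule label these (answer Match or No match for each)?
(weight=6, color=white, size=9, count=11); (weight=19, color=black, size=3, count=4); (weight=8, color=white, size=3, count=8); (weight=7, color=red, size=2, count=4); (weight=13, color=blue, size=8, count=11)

All 'Match' examples share one property — size ≤ 6 — and every 'No match' example lacks it.
No match: (weight=6, color=white, size=9, count=11), since size = 9. Match: (weight=19, color=black, size=3, count=4), since size = 3. Match: (weight=8, color=white, size=3, count=8), since size = 3. Match: (weight=7, color=red, size=2, count=4), since size = 2. No match: (weight=13, color=blue, size=8, count=11), since size = 8.

No match, Match, Match, Match, No match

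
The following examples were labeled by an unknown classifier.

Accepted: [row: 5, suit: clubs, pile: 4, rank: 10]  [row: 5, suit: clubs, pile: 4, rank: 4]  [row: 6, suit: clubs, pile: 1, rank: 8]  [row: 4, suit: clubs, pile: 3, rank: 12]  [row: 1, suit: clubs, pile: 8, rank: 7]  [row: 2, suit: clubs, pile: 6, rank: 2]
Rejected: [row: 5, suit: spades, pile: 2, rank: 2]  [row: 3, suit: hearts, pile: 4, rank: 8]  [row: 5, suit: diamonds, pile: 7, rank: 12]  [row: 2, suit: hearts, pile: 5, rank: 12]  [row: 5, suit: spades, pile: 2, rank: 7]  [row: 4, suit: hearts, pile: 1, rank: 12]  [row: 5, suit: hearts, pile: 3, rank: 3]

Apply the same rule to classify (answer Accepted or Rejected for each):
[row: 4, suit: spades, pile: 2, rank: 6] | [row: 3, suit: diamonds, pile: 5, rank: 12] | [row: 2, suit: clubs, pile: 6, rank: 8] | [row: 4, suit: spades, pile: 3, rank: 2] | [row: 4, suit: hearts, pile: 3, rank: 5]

A rule that fits every label: suit is clubs — true of each 'Accepted' example, false of each 'Rejected' one.
[row: 4, suit: spades, pile: 2, rank: 6]: Rejected (suit is spades). [row: 3, suit: diamonds, pile: 5, rank: 12]: Rejected (suit is diamonds). [row: 2, suit: clubs, pile: 6, rank: 8]: Accepted (suit is clubs). [row: 4, suit: spades, pile: 3, rank: 2]: Rejected (suit is spades). [row: 4, suit: hearts, pile: 3, rank: 5]: Rejected (suit is hearts).

Rejected, Rejected, Accepted, Rejected, Rejected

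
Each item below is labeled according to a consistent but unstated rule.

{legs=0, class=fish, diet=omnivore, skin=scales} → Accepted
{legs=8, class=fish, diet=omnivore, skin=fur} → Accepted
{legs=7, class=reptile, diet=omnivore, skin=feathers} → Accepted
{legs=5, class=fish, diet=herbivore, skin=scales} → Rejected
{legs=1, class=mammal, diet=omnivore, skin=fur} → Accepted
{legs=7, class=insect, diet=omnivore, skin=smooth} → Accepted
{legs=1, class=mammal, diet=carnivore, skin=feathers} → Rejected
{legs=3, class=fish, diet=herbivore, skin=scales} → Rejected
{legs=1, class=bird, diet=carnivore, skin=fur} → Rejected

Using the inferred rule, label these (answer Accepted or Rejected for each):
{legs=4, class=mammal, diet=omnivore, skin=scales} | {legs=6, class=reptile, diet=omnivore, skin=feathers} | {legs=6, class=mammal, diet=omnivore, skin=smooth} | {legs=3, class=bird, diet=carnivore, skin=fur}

Accepted, Accepted, Accepted, Rejected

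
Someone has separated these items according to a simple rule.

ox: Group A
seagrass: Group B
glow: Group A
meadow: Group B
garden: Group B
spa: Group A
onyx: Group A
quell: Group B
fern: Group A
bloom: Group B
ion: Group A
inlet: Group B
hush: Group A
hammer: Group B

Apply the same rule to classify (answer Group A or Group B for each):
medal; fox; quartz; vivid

Group B, Group A, Group B, Group B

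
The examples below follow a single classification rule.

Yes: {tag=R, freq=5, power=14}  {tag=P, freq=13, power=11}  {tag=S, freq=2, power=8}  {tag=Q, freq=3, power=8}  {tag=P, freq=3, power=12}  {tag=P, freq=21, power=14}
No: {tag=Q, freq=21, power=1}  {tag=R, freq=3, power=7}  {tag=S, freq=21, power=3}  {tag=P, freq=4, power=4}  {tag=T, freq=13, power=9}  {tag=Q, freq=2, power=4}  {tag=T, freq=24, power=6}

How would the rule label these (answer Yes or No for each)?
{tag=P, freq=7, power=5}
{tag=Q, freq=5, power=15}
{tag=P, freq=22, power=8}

The pattern is that an item is 'Yes' exactly when: power = 8 OR power ≥ 11.
{tag=P, freq=7, power=5} — power = 5, hence No. {tag=Q, freq=5, power=15} — power = 15, hence Yes. {tag=P, freq=22, power=8} — power = 8, hence Yes.

No, Yes, Yes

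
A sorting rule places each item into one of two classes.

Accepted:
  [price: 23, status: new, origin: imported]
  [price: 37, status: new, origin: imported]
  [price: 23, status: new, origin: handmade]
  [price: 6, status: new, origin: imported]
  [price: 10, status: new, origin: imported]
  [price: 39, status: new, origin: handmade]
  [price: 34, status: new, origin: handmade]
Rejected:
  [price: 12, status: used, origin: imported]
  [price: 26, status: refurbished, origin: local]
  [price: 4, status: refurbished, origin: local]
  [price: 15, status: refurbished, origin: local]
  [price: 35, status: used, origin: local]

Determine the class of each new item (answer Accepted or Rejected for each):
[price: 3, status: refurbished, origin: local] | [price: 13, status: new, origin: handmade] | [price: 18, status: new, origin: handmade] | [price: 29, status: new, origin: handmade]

The distinguishing property — status is new — holds for all the 'Accepted' cases and none of the 'Rejected' cases.
[price: 3, status: refurbished, origin: local] → status is refurbished → Rejected. [price: 13, status: new, origin: handmade] → status is new → Accepted. [price: 18, status: new, origin: handmade] → status is new → Accepted. [price: 29, status: new, origin: handmade] → status is new → Accepted.

Rejected, Accepted, Accepted, Accepted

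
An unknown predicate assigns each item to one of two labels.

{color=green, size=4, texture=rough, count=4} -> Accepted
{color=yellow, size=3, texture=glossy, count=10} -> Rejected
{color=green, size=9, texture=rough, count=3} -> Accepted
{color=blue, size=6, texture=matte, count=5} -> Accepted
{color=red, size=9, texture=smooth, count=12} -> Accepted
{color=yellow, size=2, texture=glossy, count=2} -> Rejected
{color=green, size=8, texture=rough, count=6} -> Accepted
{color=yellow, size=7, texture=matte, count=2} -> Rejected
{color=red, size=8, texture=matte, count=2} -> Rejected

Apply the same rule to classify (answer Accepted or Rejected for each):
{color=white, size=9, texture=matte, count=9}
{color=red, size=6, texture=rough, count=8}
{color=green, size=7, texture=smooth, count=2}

Accepted, Accepted, Rejected

The rule appears to be: size ≥ 4 AND count ≥ 3.
Accepted: {color=white, size=9, texture=matte, count=9}, since size = 9, count = 9. Accepted: {color=red, size=6, texture=rough, count=8}, since size = 6, count = 8. Rejected: {color=green, size=7, texture=smooth, count=2}, since size = 7, count = 2.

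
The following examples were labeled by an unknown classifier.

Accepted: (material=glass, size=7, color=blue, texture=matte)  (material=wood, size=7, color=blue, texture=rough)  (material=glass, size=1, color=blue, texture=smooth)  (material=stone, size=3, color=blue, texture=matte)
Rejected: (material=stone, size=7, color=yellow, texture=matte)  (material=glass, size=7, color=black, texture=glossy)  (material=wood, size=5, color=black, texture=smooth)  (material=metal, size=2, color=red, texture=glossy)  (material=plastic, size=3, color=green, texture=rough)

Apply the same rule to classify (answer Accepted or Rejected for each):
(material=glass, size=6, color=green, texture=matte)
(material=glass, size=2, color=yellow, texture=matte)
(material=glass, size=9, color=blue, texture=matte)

Rejected, Rejected, Accepted

The common property of the 'Accepted' items is: color is blue. No 'Rejected' item has it.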